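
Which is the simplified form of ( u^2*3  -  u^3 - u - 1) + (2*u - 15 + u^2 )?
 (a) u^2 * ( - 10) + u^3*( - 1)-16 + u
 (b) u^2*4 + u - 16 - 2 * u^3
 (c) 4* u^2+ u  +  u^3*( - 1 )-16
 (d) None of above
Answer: c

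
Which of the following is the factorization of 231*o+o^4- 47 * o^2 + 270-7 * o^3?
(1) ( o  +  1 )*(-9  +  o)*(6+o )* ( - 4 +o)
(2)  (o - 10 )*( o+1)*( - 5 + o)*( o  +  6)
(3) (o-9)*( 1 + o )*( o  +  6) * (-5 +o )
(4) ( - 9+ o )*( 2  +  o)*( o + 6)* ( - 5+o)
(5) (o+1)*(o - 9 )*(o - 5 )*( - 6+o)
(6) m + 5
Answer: 3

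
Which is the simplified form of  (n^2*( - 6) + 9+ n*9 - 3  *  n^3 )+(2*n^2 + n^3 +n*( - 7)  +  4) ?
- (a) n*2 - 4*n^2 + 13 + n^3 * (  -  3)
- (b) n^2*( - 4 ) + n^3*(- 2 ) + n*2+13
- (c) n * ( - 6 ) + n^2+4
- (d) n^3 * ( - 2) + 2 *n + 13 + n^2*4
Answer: b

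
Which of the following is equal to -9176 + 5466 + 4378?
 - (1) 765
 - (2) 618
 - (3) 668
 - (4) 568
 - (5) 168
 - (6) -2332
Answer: 3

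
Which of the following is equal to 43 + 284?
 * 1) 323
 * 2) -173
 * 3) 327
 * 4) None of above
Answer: 3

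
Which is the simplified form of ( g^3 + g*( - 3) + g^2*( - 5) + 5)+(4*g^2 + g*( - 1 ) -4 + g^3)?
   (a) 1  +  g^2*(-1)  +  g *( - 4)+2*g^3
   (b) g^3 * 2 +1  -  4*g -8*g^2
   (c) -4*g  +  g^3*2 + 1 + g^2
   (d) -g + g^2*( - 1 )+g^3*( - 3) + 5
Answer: a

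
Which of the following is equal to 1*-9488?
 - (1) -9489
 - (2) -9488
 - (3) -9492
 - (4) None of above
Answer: 2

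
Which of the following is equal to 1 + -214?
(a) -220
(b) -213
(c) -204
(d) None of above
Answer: b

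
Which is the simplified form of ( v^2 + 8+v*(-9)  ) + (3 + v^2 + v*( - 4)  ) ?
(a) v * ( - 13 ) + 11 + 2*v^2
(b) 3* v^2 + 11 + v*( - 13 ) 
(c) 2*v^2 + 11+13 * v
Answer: a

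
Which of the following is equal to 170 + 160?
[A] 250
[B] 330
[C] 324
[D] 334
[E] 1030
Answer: B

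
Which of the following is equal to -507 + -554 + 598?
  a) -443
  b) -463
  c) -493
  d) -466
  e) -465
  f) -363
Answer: b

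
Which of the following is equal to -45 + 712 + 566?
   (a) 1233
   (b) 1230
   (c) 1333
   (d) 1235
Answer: a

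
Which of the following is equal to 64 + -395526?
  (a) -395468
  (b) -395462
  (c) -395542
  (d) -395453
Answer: b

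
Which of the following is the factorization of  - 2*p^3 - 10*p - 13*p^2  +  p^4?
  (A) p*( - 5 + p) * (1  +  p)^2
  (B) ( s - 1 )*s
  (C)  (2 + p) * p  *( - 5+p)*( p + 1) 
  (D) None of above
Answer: C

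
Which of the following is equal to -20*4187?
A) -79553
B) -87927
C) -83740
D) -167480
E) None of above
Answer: C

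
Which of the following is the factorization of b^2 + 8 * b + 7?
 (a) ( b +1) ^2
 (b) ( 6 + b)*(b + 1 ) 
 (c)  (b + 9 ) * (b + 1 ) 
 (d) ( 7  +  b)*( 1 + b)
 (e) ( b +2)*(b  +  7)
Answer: d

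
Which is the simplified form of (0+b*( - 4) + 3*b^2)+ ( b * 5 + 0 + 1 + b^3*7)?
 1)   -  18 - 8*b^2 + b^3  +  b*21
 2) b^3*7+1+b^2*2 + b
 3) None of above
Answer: 3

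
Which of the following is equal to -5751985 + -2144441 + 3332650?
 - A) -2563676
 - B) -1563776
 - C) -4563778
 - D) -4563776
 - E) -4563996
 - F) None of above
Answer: D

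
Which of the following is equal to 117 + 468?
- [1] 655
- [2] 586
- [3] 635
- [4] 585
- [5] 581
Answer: 4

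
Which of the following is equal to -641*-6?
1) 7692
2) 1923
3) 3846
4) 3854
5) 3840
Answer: 3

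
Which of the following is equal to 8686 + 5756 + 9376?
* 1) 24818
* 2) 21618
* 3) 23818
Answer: 3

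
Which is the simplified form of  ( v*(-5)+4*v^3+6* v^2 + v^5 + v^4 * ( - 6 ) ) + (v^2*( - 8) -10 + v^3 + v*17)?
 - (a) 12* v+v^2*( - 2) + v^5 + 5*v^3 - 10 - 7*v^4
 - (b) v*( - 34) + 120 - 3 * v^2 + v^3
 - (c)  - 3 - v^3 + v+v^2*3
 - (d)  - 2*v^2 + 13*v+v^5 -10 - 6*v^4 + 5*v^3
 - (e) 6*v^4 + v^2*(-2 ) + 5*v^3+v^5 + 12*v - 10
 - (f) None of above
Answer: f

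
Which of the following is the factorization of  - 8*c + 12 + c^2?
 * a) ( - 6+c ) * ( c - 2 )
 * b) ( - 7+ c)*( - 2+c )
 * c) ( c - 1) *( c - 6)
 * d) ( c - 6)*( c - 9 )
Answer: a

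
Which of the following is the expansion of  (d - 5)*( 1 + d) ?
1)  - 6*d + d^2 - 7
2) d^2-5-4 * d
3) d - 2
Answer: 2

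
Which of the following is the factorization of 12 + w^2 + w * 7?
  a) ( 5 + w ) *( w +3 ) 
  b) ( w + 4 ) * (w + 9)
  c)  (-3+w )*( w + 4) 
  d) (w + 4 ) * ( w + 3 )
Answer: d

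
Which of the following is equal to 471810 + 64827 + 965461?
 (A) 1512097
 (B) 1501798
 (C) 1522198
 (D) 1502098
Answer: D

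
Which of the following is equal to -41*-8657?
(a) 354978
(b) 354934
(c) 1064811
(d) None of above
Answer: d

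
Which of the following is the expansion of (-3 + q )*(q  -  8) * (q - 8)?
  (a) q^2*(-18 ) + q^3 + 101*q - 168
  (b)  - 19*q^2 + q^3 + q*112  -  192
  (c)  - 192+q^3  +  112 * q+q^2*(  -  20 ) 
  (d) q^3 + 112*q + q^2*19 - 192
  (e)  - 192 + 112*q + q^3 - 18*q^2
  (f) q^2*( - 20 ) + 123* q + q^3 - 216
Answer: b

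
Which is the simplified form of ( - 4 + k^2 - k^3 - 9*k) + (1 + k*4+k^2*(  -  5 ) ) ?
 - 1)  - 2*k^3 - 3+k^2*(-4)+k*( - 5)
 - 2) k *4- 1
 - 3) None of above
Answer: 3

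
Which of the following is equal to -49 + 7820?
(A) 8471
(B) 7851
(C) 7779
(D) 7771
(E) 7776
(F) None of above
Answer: D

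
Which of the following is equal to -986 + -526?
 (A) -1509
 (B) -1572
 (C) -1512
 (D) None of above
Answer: C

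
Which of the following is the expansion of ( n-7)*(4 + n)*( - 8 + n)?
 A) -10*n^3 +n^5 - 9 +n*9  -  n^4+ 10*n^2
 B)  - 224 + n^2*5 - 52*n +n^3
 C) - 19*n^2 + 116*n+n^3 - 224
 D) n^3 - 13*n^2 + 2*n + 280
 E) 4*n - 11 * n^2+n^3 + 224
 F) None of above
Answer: F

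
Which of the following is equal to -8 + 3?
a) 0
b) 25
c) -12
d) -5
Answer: d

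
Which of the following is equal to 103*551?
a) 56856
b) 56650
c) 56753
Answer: c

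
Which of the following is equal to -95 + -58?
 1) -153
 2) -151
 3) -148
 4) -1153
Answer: 1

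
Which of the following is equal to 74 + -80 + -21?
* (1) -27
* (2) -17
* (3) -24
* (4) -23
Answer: 1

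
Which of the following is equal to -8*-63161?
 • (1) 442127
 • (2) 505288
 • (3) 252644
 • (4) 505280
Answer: 2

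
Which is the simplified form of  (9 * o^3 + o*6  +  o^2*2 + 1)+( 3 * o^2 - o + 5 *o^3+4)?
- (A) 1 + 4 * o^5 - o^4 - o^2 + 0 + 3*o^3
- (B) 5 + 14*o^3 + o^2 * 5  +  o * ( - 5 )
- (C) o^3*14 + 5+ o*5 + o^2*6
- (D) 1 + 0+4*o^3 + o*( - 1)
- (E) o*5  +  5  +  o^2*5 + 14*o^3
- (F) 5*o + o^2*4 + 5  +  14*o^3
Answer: E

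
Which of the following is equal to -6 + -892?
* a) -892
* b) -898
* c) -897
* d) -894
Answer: b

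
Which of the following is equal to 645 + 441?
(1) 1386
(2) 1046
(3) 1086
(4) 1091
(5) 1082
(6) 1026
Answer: 3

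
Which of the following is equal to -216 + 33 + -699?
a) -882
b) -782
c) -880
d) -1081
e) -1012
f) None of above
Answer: a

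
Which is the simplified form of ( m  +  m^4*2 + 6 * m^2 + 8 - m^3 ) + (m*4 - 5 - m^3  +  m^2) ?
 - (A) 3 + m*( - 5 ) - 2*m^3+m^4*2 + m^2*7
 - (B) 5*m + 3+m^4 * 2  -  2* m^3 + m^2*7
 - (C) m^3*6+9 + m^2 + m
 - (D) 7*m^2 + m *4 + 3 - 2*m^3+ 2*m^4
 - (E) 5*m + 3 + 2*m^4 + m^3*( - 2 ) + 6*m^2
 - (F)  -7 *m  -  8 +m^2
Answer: B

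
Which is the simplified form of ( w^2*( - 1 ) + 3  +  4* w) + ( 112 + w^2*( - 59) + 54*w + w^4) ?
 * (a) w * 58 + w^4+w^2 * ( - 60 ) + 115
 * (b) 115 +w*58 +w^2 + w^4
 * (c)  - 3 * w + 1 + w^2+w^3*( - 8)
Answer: a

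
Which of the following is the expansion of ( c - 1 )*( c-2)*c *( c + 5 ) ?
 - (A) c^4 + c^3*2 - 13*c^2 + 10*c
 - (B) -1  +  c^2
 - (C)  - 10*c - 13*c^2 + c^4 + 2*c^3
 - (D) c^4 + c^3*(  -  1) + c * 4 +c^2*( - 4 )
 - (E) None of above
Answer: A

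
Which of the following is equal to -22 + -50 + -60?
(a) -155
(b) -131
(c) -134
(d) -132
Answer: d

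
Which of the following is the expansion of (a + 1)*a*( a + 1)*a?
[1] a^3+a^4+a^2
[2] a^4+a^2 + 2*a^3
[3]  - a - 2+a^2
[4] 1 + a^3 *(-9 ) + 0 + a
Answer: 2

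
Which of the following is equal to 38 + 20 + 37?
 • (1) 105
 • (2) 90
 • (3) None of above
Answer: 3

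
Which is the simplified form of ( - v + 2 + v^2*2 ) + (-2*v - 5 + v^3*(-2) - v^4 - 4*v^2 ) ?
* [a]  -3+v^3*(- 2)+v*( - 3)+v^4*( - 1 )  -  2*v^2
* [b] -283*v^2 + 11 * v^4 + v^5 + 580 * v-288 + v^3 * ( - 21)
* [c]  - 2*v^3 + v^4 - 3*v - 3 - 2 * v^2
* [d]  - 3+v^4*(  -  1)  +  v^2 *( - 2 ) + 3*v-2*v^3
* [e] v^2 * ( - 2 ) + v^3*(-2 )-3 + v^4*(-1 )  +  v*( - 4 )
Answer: a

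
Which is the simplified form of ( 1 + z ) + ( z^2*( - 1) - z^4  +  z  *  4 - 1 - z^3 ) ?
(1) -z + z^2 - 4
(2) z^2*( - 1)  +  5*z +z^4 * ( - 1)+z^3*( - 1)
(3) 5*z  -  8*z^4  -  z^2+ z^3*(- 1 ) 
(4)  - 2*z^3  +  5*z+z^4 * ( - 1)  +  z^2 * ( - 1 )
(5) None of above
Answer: 2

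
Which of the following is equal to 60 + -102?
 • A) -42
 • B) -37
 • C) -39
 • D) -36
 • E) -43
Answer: A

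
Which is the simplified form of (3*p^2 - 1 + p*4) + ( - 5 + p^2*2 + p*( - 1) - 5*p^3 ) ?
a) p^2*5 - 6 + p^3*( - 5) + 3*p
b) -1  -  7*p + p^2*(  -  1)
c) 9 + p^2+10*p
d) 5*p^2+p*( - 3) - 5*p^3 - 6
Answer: a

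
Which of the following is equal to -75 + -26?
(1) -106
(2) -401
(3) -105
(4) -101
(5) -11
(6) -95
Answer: 4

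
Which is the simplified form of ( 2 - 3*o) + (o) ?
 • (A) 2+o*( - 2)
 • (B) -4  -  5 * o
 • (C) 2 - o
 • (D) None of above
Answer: A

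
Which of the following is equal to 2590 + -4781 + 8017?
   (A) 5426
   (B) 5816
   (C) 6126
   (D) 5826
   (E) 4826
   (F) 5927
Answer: D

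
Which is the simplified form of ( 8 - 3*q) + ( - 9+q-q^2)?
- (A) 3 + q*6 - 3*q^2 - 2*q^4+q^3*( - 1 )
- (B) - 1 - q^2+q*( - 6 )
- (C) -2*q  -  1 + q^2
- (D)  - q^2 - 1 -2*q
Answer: D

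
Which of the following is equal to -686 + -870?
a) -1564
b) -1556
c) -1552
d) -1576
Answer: b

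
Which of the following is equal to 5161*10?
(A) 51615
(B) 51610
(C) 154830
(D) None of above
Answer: B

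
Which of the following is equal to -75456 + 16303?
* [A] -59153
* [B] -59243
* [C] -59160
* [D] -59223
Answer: A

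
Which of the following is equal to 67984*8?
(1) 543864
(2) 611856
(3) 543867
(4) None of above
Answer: 4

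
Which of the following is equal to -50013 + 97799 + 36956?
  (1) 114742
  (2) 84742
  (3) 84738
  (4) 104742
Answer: 2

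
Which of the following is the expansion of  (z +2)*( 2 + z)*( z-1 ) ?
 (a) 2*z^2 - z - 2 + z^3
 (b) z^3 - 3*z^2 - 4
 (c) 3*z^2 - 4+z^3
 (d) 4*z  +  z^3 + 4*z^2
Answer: c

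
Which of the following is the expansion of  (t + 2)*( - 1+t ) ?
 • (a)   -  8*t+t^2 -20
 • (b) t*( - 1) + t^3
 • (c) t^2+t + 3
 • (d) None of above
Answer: d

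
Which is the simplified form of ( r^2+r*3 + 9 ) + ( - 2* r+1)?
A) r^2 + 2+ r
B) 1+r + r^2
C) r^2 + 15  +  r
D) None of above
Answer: D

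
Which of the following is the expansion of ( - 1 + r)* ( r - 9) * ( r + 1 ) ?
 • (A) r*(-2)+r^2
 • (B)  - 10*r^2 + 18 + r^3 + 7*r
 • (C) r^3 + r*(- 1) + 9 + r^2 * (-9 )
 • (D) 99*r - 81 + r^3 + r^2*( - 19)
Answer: C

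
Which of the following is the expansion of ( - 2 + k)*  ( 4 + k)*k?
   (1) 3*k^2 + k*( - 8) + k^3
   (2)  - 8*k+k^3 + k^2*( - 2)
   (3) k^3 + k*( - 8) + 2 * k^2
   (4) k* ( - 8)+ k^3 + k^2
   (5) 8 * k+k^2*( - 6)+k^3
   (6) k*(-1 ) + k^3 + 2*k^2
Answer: 3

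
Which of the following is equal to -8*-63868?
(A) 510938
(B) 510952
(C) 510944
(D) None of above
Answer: C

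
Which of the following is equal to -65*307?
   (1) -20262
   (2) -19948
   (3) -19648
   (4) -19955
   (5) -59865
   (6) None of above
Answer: 4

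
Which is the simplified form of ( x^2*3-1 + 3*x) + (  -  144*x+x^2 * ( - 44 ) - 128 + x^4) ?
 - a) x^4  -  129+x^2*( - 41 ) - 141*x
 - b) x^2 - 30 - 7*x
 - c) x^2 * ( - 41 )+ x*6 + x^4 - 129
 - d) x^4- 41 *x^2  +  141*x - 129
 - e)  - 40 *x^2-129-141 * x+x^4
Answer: a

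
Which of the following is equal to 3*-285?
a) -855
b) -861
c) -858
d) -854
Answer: a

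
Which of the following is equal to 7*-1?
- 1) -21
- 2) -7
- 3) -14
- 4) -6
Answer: 2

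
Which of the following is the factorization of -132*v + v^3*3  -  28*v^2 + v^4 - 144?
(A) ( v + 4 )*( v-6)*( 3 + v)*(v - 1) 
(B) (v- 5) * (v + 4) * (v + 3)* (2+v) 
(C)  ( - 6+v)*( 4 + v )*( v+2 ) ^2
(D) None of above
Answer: D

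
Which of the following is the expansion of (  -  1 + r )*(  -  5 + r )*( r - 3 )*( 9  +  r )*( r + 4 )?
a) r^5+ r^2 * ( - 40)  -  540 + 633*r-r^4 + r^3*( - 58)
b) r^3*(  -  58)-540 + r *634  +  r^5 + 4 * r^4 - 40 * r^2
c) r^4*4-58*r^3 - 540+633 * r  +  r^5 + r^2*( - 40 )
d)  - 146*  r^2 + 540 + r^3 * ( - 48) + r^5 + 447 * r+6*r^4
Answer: c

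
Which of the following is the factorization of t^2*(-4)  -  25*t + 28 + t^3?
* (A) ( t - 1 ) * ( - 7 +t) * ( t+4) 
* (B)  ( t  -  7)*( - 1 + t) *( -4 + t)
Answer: A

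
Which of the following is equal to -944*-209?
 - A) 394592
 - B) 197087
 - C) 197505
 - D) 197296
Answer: D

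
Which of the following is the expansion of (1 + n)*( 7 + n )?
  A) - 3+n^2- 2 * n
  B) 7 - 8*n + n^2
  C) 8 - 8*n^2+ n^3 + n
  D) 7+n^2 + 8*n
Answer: D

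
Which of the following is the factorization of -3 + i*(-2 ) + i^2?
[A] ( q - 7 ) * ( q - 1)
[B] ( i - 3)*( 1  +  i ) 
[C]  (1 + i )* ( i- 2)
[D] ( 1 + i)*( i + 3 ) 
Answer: B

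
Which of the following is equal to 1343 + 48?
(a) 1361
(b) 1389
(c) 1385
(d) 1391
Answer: d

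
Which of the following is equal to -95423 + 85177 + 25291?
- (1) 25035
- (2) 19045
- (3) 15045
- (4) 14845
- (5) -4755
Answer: 3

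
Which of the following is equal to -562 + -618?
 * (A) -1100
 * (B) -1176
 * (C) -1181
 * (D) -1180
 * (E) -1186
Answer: D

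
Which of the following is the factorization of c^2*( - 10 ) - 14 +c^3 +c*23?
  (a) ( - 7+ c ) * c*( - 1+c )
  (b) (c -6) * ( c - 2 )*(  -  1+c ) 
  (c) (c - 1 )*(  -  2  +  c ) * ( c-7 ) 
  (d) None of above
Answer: c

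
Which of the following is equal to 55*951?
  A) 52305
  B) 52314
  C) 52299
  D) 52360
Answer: A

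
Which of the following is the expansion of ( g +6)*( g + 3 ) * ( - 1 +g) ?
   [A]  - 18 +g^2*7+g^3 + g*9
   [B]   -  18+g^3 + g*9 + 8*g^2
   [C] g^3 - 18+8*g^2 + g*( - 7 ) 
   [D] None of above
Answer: B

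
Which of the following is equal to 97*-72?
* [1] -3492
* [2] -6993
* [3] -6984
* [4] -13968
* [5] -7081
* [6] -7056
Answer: 3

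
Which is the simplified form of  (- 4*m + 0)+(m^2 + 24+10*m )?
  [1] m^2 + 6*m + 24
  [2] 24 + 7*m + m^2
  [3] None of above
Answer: 1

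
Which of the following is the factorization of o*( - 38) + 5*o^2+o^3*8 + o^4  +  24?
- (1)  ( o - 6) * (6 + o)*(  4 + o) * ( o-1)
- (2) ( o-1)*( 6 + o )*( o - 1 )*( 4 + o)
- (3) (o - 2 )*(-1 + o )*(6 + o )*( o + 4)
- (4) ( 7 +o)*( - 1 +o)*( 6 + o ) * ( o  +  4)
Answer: 2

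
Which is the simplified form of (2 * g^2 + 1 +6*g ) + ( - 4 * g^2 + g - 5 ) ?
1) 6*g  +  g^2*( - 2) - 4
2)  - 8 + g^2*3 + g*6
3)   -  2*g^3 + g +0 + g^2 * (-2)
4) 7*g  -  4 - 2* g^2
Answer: 4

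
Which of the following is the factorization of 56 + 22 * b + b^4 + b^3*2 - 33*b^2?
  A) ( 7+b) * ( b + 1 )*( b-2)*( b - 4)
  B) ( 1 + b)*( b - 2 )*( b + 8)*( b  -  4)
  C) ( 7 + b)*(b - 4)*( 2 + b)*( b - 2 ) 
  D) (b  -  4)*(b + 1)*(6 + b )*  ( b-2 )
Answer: A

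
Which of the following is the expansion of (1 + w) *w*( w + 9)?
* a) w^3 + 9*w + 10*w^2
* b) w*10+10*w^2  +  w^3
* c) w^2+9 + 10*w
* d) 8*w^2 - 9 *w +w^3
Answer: a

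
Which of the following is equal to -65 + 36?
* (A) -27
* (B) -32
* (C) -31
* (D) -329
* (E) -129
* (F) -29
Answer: F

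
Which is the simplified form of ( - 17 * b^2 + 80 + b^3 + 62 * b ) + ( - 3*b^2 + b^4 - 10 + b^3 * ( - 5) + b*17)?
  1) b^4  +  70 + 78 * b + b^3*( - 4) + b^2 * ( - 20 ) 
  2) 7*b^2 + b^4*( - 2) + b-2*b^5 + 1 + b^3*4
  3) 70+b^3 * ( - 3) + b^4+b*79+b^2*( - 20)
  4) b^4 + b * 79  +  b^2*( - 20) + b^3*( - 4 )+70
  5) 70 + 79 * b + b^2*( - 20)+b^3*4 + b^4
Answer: 4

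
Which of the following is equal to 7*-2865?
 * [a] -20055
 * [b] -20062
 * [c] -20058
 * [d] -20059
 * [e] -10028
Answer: a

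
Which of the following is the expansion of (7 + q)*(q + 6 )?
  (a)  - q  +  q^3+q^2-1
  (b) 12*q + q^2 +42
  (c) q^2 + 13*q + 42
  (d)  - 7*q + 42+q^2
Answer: c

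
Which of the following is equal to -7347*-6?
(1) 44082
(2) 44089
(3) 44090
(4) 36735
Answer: 1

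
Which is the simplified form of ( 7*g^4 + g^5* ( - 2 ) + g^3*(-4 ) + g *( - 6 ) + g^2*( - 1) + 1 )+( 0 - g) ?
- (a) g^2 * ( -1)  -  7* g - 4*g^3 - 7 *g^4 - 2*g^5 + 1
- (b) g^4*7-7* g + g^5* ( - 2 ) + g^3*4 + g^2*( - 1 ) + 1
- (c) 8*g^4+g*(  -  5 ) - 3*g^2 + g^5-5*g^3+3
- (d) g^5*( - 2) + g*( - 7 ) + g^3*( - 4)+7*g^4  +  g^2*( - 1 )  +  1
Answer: d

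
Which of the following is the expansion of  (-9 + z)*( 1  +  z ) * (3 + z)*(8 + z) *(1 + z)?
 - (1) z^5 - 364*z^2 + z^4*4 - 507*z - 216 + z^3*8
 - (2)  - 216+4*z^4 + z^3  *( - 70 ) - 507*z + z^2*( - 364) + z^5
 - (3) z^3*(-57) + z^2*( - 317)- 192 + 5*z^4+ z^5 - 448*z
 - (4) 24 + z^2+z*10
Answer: 2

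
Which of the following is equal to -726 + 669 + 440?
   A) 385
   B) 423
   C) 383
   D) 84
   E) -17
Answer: C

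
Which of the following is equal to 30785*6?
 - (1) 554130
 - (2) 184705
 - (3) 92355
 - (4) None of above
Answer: 4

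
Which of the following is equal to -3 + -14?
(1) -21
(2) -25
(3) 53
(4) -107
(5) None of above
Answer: 5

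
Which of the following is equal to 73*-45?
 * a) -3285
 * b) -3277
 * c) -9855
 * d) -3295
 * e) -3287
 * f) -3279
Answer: a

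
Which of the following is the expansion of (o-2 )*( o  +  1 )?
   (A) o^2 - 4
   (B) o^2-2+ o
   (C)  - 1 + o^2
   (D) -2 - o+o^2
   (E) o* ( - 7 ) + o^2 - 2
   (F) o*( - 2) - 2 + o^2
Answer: D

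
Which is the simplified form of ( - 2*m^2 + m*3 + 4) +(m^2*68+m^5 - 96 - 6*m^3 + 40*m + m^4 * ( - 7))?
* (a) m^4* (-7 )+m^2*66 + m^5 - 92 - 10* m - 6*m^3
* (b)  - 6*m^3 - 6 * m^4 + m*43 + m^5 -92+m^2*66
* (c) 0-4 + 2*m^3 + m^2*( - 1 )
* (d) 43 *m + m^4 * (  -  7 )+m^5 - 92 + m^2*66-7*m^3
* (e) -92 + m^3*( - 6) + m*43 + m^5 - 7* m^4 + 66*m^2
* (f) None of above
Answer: e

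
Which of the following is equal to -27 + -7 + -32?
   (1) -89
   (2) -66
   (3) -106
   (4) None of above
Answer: 2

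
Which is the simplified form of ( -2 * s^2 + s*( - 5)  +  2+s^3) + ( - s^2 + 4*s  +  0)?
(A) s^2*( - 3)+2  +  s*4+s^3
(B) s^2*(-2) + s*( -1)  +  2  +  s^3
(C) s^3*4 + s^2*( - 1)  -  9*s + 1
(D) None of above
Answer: D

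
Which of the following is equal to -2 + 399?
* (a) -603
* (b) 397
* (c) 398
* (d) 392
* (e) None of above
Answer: b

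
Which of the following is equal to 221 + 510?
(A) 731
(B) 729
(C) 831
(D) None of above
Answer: A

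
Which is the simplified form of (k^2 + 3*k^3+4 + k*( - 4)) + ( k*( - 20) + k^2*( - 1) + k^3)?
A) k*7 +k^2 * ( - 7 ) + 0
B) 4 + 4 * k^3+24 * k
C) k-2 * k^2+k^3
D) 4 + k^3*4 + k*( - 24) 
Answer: D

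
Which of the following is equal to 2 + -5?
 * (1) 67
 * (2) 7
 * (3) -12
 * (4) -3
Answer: 4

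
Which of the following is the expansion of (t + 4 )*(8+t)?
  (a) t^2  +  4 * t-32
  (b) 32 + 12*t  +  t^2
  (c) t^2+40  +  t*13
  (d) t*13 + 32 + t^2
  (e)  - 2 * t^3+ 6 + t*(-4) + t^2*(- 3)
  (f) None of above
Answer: b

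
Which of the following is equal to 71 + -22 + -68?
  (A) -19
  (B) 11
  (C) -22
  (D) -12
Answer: A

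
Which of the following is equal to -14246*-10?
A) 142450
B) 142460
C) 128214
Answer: B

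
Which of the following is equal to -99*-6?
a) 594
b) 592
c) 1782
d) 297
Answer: a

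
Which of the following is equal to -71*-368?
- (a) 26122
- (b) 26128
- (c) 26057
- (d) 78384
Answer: b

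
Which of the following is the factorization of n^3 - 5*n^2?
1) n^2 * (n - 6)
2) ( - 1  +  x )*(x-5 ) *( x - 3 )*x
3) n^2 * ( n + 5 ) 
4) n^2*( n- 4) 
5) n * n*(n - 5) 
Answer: 5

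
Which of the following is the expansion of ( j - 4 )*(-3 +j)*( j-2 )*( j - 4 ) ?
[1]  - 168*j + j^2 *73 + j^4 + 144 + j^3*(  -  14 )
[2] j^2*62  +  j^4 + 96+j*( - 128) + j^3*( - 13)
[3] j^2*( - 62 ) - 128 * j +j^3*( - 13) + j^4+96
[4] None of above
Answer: 2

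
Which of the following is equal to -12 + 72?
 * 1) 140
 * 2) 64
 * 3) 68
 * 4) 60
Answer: 4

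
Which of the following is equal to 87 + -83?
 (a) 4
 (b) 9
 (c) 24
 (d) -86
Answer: a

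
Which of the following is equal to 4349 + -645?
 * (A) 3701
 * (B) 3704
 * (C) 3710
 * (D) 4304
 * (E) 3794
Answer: B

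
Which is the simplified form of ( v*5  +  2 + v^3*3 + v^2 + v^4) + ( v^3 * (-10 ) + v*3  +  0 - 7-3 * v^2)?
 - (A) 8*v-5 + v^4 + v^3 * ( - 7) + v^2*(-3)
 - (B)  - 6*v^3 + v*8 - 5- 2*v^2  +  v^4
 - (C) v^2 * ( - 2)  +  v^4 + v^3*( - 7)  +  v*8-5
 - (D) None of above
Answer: C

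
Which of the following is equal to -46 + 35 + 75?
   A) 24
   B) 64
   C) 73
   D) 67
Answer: B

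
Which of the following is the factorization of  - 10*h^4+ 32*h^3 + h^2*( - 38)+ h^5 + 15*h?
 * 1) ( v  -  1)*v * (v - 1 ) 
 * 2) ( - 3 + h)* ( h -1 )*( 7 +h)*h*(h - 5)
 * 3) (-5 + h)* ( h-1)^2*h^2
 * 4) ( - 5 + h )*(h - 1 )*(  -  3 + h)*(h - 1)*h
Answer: 4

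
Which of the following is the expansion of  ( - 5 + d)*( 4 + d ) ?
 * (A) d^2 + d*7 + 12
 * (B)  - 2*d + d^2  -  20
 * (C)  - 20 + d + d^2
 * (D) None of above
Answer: D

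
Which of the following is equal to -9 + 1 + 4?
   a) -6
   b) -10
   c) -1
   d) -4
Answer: d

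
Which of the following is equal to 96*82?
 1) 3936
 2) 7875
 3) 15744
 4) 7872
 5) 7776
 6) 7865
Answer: 4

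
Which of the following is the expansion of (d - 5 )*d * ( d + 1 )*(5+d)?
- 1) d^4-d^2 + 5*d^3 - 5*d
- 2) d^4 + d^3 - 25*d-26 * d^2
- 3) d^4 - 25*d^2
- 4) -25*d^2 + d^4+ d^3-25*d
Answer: 4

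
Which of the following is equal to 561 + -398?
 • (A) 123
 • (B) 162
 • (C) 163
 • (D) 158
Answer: C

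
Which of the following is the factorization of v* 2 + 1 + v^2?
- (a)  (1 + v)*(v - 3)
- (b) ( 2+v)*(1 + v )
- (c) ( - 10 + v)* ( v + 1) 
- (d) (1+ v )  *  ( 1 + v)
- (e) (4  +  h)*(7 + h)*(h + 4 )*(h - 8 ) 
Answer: d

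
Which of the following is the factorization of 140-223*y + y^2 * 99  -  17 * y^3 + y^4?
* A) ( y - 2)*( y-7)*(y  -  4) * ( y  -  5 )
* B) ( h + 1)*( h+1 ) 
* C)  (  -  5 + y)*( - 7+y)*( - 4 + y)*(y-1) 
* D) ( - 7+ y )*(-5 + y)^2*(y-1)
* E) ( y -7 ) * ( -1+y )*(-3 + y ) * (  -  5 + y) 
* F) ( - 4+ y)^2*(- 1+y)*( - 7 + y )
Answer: C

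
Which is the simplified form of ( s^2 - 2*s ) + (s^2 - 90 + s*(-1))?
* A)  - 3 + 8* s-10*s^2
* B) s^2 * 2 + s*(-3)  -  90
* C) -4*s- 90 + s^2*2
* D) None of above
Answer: B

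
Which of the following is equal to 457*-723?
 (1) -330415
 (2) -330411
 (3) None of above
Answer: 2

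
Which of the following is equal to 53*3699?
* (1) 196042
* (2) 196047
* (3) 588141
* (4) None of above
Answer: 2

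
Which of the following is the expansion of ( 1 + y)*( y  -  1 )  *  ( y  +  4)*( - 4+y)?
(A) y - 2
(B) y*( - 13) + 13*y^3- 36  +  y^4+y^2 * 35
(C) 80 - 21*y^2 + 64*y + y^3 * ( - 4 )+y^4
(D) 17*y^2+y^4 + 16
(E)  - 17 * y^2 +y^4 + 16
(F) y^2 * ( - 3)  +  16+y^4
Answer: E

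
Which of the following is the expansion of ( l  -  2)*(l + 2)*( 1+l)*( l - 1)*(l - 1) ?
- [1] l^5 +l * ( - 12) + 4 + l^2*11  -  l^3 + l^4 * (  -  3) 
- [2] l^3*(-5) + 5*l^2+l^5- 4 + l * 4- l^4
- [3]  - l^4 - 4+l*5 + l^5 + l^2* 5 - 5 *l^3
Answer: 2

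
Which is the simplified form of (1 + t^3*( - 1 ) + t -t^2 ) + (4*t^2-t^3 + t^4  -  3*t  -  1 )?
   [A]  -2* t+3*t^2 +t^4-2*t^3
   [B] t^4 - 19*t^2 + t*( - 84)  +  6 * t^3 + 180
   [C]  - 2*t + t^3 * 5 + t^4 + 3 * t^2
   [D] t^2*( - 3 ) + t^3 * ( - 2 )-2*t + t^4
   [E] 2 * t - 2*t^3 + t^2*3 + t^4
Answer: A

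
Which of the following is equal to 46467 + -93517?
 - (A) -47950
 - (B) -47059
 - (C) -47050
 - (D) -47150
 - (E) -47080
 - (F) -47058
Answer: C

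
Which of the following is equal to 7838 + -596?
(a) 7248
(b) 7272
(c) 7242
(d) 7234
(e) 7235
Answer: c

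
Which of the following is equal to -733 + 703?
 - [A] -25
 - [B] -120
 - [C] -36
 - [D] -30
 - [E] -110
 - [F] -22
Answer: D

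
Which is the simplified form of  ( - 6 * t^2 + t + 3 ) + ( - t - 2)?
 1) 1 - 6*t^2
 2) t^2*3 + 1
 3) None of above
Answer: 1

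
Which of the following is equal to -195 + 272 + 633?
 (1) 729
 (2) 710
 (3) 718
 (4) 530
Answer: 2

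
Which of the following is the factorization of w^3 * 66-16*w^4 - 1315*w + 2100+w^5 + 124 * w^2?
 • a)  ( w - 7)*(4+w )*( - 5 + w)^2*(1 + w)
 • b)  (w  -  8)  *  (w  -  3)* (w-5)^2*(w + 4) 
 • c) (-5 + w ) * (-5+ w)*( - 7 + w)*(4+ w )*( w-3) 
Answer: c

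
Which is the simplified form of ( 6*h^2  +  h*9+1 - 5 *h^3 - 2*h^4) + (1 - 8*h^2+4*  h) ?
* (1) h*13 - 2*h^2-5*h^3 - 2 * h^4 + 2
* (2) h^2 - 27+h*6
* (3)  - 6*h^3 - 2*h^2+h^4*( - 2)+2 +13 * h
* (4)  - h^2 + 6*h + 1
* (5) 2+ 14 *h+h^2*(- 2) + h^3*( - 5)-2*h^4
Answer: 1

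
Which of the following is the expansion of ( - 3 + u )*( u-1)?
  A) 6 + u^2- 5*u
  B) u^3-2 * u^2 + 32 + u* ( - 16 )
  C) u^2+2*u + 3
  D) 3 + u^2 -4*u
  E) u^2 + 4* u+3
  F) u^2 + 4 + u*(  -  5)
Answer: D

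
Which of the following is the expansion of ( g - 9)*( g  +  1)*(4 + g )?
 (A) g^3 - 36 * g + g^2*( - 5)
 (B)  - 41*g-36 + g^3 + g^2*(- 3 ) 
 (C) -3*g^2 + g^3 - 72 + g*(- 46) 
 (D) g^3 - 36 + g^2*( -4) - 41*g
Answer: D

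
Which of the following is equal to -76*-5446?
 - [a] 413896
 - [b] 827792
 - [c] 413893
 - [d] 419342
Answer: a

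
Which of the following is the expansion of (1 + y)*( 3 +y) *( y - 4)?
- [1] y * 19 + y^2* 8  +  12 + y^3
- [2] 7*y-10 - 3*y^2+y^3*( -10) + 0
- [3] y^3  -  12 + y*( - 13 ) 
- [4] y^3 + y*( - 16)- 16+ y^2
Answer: 3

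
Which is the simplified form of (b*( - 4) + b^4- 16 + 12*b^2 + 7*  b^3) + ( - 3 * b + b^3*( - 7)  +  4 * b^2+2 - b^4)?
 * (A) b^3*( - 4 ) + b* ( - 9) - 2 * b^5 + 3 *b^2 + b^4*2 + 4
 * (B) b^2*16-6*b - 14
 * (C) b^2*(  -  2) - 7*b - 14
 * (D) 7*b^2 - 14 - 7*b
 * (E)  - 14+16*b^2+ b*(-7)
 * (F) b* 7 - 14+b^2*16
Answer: E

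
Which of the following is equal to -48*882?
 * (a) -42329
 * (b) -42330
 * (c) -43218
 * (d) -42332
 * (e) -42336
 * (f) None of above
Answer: e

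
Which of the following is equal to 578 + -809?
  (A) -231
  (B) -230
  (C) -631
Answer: A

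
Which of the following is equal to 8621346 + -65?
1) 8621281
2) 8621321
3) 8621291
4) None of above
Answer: 1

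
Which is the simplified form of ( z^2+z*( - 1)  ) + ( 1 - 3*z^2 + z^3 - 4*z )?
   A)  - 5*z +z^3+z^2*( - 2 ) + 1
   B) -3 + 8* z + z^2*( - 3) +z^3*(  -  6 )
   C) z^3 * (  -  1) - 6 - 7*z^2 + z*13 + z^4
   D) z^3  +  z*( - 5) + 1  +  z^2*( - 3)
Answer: A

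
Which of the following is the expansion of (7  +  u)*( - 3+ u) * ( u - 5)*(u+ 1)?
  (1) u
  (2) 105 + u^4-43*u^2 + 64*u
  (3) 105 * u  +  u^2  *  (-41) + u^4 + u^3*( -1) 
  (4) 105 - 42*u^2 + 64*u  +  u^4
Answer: 4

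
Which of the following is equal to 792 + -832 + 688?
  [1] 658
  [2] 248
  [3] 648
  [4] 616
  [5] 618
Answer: 3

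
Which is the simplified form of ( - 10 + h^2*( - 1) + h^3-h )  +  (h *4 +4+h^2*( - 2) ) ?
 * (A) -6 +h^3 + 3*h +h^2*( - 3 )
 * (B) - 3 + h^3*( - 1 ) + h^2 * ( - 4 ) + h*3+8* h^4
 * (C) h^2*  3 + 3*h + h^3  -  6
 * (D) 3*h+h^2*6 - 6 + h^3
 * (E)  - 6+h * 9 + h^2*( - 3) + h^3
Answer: A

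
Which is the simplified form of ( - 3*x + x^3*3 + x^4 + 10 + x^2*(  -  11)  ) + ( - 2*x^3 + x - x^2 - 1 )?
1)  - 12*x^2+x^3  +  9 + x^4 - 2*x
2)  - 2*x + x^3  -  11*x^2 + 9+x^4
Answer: 1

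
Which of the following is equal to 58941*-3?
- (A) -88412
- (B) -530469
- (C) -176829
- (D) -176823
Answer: D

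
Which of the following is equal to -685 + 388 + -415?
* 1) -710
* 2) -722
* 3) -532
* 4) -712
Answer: 4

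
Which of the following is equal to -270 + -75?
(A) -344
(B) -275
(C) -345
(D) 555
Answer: C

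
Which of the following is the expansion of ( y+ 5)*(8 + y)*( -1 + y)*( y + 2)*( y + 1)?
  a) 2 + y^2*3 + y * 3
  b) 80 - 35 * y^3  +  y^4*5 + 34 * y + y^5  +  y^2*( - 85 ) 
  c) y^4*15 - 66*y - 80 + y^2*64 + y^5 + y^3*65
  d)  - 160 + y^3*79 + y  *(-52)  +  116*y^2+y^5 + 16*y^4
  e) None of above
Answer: e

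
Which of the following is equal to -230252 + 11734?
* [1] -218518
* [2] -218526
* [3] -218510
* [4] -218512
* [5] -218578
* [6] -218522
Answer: 1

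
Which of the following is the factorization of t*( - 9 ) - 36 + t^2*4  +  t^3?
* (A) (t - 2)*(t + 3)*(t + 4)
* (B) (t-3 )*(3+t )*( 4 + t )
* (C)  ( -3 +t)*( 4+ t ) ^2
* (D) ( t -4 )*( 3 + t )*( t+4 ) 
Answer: B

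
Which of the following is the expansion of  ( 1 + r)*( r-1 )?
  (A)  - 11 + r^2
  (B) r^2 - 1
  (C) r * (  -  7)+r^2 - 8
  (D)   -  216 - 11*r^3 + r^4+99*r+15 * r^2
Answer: B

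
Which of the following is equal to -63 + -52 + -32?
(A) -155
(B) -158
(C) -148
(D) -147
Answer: D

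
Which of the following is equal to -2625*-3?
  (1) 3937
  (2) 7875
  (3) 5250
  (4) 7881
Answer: 2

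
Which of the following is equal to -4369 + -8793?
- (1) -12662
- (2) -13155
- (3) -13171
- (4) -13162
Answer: 4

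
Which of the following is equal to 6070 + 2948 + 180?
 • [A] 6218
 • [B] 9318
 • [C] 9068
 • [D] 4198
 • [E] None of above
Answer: E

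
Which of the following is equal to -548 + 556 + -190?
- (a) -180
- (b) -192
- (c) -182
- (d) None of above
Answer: c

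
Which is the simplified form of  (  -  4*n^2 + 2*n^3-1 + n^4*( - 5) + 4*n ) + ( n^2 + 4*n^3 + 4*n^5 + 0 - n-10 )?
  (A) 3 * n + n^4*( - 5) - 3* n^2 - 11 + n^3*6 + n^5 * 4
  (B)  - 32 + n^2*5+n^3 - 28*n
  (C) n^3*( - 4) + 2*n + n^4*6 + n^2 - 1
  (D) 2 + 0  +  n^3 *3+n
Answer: A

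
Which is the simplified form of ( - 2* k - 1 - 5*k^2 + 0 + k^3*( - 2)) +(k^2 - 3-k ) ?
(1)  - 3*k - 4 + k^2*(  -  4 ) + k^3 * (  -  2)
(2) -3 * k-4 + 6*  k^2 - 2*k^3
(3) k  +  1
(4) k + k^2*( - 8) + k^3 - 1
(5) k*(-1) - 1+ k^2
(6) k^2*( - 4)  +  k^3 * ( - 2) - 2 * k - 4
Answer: 1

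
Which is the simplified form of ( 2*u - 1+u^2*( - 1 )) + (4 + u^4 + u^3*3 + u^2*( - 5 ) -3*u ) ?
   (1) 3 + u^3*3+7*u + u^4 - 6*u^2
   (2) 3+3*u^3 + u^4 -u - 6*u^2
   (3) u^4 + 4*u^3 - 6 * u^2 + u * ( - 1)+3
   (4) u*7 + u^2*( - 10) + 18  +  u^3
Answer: 2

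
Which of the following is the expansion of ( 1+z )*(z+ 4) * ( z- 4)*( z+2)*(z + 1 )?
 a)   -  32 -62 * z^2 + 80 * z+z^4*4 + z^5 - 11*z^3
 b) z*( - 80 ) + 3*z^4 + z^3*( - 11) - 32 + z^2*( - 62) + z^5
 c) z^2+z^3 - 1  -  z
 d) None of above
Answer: d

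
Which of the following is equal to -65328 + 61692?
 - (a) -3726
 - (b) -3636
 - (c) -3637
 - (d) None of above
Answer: b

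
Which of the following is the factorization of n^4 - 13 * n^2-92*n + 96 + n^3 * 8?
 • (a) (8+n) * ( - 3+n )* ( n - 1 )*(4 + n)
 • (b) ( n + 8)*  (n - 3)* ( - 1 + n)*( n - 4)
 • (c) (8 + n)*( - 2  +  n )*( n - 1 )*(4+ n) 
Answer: a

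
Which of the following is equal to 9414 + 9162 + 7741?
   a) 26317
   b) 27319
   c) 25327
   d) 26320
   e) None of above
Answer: a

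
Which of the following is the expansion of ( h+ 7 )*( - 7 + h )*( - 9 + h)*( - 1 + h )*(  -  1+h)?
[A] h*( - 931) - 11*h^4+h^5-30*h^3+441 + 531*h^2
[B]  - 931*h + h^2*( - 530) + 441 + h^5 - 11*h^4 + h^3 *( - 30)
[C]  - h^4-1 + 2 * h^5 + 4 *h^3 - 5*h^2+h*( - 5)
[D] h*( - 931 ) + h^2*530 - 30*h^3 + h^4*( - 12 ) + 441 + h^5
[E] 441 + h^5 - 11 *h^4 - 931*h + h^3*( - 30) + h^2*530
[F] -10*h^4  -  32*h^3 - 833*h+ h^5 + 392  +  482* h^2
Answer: E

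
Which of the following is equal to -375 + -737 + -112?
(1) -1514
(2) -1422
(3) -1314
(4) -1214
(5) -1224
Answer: 5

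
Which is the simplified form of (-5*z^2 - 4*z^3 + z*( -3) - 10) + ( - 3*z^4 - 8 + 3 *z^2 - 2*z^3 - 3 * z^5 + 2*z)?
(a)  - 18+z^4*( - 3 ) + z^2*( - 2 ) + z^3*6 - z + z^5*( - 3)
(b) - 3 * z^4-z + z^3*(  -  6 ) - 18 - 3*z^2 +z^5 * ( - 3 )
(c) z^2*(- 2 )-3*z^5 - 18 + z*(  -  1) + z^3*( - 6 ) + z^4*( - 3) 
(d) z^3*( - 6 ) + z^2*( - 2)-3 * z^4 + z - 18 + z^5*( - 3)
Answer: c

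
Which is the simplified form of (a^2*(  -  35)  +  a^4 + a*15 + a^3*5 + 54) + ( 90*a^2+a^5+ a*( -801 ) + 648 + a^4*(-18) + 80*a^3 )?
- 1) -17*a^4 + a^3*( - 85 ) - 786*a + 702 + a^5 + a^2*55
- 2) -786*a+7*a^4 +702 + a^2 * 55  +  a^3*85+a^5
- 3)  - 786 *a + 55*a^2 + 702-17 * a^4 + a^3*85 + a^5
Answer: 3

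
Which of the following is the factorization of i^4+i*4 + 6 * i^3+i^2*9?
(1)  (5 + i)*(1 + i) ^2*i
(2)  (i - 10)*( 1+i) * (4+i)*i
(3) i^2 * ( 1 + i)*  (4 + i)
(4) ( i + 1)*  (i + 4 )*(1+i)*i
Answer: 4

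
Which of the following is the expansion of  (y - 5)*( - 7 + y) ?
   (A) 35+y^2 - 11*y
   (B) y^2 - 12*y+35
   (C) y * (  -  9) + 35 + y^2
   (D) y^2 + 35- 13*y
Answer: B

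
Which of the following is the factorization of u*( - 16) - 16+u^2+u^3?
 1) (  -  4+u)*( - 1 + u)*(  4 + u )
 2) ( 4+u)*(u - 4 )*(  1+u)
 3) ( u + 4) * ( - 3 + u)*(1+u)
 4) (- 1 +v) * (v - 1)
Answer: 2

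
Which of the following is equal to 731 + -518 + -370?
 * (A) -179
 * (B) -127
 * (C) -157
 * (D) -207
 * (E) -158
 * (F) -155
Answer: C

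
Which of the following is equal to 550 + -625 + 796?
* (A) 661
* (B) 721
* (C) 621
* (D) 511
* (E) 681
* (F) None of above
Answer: B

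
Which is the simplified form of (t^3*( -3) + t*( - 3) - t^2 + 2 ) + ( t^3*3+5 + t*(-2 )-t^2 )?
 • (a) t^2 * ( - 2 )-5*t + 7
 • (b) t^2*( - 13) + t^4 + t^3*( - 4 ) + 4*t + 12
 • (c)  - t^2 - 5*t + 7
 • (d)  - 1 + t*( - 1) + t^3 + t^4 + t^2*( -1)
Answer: a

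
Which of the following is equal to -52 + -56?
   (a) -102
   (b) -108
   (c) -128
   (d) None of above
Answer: b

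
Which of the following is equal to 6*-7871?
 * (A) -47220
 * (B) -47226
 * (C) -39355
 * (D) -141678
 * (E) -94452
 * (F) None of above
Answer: B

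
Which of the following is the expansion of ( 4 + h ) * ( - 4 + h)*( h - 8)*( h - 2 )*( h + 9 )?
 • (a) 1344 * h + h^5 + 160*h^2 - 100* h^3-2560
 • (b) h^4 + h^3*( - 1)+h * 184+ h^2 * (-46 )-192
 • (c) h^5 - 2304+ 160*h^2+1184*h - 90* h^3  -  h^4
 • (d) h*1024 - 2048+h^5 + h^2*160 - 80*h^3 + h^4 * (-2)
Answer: c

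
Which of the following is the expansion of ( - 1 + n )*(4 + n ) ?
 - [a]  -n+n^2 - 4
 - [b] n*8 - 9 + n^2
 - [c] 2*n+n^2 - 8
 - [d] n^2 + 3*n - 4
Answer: d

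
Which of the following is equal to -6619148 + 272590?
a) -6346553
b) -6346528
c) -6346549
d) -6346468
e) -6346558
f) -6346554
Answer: e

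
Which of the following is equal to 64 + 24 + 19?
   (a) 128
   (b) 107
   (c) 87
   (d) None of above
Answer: b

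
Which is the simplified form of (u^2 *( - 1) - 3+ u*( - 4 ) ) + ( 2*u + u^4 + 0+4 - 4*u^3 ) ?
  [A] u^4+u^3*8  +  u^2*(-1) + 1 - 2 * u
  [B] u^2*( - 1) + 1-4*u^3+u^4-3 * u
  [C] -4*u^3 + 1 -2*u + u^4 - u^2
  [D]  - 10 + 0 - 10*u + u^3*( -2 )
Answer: C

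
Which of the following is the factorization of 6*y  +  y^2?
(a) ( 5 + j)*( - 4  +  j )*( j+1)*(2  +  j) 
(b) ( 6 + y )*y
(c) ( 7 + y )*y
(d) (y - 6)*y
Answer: b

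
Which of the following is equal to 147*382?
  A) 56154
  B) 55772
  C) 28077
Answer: A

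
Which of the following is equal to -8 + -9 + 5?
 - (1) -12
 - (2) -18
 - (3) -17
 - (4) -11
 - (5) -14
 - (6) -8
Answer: 1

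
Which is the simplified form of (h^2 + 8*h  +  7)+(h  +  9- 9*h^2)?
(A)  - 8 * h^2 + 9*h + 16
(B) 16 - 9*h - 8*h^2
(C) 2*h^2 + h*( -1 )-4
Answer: A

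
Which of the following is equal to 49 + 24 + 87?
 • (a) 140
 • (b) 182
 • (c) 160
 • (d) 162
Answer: c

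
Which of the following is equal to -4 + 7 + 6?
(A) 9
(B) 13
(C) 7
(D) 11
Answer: A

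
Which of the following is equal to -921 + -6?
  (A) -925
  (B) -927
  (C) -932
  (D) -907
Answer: B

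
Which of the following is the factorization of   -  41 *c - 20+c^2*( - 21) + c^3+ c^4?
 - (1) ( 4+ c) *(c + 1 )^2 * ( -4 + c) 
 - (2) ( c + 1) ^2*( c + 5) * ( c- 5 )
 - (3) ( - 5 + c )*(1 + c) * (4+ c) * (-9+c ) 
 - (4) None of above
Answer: 4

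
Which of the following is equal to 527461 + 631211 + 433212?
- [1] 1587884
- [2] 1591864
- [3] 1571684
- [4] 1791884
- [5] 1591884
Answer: 5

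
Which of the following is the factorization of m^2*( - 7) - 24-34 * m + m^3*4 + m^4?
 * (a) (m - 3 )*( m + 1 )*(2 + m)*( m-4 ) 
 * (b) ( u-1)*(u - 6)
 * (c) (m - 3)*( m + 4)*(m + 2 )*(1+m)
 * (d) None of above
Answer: c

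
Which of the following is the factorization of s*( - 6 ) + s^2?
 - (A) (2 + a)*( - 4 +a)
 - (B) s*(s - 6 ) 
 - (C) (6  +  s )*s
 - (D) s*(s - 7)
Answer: B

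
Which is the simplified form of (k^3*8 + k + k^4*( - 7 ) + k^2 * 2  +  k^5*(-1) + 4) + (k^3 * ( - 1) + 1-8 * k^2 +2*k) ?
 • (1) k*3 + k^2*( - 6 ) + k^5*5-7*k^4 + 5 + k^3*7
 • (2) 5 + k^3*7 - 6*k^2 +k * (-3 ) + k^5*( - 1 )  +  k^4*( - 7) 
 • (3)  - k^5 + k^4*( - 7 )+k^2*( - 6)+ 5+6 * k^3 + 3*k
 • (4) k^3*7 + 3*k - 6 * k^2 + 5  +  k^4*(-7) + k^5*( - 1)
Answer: 4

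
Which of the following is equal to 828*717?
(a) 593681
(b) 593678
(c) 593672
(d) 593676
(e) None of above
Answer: d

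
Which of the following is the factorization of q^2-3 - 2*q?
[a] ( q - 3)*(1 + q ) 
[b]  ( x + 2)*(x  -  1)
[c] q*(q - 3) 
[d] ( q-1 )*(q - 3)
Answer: a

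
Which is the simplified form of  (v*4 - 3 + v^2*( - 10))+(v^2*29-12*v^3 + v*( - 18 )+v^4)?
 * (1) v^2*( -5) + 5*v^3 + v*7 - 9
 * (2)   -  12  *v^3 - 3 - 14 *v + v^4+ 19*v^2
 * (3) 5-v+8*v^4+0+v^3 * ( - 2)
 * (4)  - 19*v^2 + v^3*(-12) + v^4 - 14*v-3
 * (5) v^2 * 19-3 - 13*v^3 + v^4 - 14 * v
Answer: 2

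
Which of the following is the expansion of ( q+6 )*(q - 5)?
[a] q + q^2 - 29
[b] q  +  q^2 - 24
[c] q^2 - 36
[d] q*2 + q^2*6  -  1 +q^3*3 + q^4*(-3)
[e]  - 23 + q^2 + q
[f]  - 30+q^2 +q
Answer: f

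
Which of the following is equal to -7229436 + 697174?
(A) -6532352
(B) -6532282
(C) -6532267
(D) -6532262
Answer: D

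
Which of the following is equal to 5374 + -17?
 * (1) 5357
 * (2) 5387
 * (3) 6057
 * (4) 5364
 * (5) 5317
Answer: 1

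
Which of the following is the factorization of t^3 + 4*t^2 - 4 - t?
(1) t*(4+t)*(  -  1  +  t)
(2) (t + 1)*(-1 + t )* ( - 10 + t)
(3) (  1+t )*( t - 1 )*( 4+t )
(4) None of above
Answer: 3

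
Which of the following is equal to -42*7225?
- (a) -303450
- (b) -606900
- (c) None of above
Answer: a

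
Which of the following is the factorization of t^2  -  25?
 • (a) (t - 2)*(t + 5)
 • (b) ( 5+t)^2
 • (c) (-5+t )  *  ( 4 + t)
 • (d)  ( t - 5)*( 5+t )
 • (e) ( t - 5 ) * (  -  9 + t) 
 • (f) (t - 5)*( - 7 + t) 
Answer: d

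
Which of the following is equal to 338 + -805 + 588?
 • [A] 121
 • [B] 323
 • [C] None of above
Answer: A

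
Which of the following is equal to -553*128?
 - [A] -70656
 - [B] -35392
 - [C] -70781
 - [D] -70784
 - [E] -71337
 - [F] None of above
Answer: D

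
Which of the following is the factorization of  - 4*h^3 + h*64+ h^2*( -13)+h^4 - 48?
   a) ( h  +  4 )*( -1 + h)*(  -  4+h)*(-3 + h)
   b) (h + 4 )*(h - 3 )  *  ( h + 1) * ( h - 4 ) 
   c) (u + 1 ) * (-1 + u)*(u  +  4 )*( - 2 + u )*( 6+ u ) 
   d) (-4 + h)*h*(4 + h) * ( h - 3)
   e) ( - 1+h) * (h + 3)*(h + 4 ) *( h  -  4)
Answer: a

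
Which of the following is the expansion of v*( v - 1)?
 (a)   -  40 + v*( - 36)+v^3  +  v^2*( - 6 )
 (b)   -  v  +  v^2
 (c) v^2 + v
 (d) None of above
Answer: b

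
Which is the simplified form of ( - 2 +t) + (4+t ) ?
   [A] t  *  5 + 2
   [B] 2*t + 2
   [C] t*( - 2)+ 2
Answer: B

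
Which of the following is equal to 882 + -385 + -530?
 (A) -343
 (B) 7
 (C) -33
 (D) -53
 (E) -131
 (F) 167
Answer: C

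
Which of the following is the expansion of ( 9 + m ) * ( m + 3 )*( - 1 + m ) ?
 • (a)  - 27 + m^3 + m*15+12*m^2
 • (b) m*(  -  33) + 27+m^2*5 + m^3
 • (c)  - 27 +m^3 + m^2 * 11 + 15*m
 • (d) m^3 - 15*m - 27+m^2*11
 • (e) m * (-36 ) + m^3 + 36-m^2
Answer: c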